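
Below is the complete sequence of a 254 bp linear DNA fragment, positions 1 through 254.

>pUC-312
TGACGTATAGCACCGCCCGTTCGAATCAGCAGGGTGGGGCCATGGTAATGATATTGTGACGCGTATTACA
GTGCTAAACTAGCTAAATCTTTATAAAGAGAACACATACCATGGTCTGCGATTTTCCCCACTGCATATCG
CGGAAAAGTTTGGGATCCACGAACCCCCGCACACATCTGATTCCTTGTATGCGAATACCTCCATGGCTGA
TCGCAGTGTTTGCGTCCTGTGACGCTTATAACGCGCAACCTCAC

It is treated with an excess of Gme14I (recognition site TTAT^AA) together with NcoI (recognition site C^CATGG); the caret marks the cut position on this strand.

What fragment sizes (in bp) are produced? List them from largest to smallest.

92, 54, 40, 38, 15, 15 bp

Gme14I sites (TTATAA) start at positions 91, 236.
Gme14I cuts after base 4 of each site, so after positions 94, 239.
NcoI sites (CCATGG) start at positions 40, 109, 201.
NcoI cuts after the first base of each site, so after positions 40, 109, 201.
Combined cut positions: 40, 94, 109, 201, 239.
Linear molecule, 5 cuts → 6 fragments:
  1–40 → 40 bp
  41–94 → 54 bp
  95–109 → 15 bp
  110–201 → 92 bp
  202–239 → 38 bp
  240–254 → 15 bp
Sorted largest to smallest: 92, 54, 40, 38, 15, 15 bp.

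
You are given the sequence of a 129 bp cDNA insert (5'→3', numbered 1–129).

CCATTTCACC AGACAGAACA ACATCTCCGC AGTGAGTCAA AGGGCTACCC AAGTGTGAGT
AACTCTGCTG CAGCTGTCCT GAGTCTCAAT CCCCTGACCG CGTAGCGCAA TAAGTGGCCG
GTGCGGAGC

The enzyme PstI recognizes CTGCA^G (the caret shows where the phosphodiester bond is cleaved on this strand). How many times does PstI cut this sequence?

CTGCAG occurs starting at position 68.
PstI cuts at 1 site.

1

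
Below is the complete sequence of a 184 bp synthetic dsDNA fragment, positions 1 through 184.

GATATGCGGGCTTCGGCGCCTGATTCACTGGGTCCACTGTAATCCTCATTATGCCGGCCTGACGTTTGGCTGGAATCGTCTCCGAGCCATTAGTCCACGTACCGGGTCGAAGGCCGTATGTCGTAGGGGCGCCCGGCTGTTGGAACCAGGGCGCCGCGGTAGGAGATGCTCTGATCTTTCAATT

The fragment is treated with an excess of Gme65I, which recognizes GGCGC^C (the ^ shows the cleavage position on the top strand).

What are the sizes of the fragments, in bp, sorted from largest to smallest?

Gme65I sites (GGCGCC) start at positions 15, 128, 150.
Gme65I cuts after base 5 of each site (before the last base), so after positions 19, 132, 154.
Linear molecule, 3 cuts → 4 fragments:
  1–19 → 19 bp
  20–132 → 113 bp
  133–154 → 22 bp
  155–184 → 30 bp
Sorted largest to smallest: 113, 30, 22, 19 bp.

113, 30, 22, 19 bp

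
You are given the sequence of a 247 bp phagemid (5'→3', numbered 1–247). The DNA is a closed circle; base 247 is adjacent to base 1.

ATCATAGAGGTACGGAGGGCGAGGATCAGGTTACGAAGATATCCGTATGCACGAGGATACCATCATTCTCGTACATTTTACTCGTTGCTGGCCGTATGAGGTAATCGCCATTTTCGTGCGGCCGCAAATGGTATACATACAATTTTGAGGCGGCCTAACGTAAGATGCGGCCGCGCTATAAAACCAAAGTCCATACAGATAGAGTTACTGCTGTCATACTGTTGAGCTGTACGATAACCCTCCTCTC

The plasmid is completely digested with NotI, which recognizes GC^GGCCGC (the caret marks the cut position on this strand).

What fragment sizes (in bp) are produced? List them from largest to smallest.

198, 49 bp

NotI sites (GCGGCCGC) start at positions 118, 167.
NotI cuts after base 2 of each site, so after positions 119, 168.
Circular molecule, 2 cuts → 2 fragments:
  120–168 → 49 bp
  169–247 then 1–119 → 79 + 119 = 198 bp
Sorted largest to smallest: 198, 49 bp.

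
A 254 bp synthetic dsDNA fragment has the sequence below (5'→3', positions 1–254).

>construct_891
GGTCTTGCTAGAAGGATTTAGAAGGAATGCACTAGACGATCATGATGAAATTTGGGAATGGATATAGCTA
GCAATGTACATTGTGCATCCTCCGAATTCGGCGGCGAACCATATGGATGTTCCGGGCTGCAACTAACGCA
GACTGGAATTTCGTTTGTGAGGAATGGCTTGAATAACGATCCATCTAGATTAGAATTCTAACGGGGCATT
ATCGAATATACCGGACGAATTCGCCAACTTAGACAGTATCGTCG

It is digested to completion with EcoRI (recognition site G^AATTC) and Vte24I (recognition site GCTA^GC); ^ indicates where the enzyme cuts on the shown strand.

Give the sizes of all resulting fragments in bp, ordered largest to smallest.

EcoRI sites (GAATTC) start at positions 94, 193, 227.
EcoRI cuts after the first base of each site, so after positions 94, 193, 227.
The Vte24I site (GCTAGC) starts at position 67.
Vte24I cuts after base 4 of each site, so after position 70.
Combined cut positions: 70, 94, 193, 227.
Linear molecule, 4 cuts → 5 fragments:
  1–70 → 70 bp
  71–94 → 24 bp
  95–193 → 99 bp
  194–227 → 34 bp
  228–254 → 27 bp
Sorted largest to smallest: 99, 70, 34, 27, 24 bp.

99, 70, 34, 27, 24 bp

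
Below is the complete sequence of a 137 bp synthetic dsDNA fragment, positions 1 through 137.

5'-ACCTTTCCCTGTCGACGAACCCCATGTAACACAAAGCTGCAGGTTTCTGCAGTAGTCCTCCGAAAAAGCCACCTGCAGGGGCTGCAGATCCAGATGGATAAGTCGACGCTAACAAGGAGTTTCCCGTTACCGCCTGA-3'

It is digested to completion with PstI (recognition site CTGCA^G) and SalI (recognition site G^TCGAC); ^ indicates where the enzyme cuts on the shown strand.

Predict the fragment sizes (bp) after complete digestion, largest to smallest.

35, 30, 26, 16, 11, 10, 9 bp

PstI sites (CTGCAG) start at positions 37, 47, 73, 82.
PstI cuts after base 5 of each site (before the last base), so after positions 41, 51, 77, 86.
SalI sites (GTCGAC) start at positions 11, 102.
SalI cuts after the first base of each site, so after positions 11, 102.
Combined cut positions: 11, 41, 51, 77, 86, 102.
Linear molecule, 6 cuts → 7 fragments:
  1–11 → 11 bp
  12–41 → 30 bp
  42–51 → 10 bp
  52–77 → 26 bp
  78–86 → 9 bp
  87–102 → 16 bp
  103–137 → 35 bp
Sorted largest to smallest: 35, 30, 26, 16, 11, 10, 9 bp.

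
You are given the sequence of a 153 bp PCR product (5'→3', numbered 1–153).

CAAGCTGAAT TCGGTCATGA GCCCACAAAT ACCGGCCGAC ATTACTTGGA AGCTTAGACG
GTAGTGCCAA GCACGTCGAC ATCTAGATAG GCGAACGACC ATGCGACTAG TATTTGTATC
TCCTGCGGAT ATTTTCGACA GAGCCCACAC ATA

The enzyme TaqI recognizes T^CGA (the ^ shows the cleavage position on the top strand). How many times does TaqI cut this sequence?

TCGA occurs starting at positions 76, 135.
TaqI cuts at 2 sites.

2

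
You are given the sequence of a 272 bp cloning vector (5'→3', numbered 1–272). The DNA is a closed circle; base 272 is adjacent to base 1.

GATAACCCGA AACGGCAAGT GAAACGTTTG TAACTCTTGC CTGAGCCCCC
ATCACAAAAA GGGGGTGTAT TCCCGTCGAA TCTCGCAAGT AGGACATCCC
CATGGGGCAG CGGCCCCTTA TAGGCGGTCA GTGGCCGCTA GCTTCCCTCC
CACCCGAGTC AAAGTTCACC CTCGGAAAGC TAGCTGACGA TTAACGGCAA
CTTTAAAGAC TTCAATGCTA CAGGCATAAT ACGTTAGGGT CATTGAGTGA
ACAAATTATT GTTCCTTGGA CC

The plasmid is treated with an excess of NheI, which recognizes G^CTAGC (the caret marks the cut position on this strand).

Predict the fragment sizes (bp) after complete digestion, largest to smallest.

NheI sites (GCTAGC) start at positions 137, 179.
NheI cuts after the first base of each site, so after positions 137, 179.
Circular molecule, 2 cuts → 2 fragments:
  138–179 → 42 bp
  180–272 then 1–137 → 93 + 137 = 230 bp
Sorted largest to smallest: 230, 42 bp.

230, 42 bp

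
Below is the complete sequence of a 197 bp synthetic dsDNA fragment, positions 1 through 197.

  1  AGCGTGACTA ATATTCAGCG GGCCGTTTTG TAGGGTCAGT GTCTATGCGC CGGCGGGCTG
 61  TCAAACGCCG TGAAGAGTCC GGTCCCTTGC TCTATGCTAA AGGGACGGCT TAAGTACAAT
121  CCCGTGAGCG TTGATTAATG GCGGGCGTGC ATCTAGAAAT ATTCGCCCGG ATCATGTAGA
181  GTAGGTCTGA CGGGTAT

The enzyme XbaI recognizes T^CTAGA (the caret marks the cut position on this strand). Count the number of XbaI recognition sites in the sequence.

1

TCTAGA occurs starting at position 152.
XbaI cuts at 1 site.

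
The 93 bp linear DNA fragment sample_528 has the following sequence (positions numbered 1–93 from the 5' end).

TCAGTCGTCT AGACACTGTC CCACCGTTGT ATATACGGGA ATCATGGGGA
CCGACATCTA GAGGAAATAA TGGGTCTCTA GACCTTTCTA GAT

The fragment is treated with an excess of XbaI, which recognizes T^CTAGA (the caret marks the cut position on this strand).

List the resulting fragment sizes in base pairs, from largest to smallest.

49, 20, 10, 8, 6 bp

XbaI sites (TCTAGA) start at positions 8, 57, 77, 87.
XbaI cuts after the first base of each site, so after positions 8, 57, 77, 87.
Linear molecule, 4 cuts → 5 fragments:
  1–8 → 8 bp
  9–57 → 49 bp
  58–77 → 20 bp
  78–87 → 10 bp
  88–93 → 6 bp
Sorted largest to smallest: 49, 20, 10, 8, 6 bp.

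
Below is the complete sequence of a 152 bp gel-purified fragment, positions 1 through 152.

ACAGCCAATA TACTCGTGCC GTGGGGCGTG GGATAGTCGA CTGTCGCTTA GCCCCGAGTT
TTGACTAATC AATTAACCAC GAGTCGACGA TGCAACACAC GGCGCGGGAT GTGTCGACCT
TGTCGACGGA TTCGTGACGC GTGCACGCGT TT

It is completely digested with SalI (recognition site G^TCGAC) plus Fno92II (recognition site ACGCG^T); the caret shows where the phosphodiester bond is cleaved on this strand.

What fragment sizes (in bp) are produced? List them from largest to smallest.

47, 36, 30, 19, 9, 8, 3 bp

SalI sites (GTCGAC) start at positions 36, 83, 113, 122.
SalI cuts after the first base of each site, so after positions 36, 83, 113, 122.
Fno92II sites (ACGCGT) start at positions 137, 145.
Fno92II cuts after base 5 of each site (before the last base), so after positions 141, 149.
Combined cut positions: 36, 83, 113, 122, 141, 149.
Linear molecule, 6 cuts → 7 fragments:
  1–36 → 36 bp
  37–83 → 47 bp
  84–113 → 30 bp
  114–122 → 9 bp
  123–141 → 19 bp
  142–149 → 8 bp
  150–152 → 3 bp
Sorted largest to smallest: 47, 36, 30, 19, 9, 8, 3 bp.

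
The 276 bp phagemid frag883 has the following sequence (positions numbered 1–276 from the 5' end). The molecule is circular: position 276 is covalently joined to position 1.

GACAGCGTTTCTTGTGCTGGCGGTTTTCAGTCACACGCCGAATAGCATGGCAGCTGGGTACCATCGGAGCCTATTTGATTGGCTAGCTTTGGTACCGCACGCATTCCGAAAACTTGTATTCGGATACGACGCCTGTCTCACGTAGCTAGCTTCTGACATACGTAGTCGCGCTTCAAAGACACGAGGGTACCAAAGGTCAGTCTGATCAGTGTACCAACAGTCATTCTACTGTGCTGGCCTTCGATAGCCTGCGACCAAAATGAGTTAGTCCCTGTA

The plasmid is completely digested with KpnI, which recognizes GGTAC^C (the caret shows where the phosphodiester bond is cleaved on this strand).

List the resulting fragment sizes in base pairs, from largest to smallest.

KpnI sites (GGTACC) start at positions 57, 91, 186.
KpnI cuts after base 5 of each site (before the last base), so after positions 61, 95, 190.
Circular molecule, 3 cuts → 3 fragments:
  62–95 → 34 bp
  96–190 → 95 bp
  191–276 then 1–61 → 86 + 61 = 147 bp
Sorted largest to smallest: 147, 95, 34 bp.

147, 95, 34 bp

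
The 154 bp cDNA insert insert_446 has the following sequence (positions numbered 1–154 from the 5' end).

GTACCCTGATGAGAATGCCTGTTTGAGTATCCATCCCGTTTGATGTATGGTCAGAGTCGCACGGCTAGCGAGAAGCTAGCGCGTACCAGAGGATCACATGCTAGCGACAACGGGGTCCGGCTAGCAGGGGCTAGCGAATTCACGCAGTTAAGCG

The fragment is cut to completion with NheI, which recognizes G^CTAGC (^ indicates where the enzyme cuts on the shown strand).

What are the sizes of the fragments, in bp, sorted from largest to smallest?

64, 25, 24, 20, 11, 10 bp

NheI sites (GCTAGC) start at positions 64, 75, 100, 120, 130.
NheI cuts after the first base of each site, so after positions 64, 75, 100, 120, 130.
Linear molecule, 5 cuts → 6 fragments:
  1–64 → 64 bp
  65–75 → 11 bp
  76–100 → 25 bp
  101–120 → 20 bp
  121–130 → 10 bp
  131–154 → 24 bp
Sorted largest to smallest: 64, 25, 24, 20, 11, 10 bp.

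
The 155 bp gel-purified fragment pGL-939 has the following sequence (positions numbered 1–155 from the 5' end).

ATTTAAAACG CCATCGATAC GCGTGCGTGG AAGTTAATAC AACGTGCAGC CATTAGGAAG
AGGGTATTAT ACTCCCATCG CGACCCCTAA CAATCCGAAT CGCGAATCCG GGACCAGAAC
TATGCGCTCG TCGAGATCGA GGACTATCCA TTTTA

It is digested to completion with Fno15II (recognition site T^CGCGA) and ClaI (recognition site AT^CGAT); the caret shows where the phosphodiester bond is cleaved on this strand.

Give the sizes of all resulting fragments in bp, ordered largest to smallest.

64, 55, 22, 14 bp

Fno15II sites (TCGCGA) start at positions 78, 100.
Fno15II cuts after the first base of each site, so after positions 78, 100.
The ClaI site (ATCGAT) starts at position 13.
ClaI cuts after base 2 of each site, so after position 14.
Combined cut positions: 14, 78, 100.
Linear molecule, 3 cuts → 4 fragments:
  1–14 → 14 bp
  15–78 → 64 bp
  79–100 → 22 bp
  101–155 → 55 bp
Sorted largest to smallest: 64, 55, 22, 14 bp.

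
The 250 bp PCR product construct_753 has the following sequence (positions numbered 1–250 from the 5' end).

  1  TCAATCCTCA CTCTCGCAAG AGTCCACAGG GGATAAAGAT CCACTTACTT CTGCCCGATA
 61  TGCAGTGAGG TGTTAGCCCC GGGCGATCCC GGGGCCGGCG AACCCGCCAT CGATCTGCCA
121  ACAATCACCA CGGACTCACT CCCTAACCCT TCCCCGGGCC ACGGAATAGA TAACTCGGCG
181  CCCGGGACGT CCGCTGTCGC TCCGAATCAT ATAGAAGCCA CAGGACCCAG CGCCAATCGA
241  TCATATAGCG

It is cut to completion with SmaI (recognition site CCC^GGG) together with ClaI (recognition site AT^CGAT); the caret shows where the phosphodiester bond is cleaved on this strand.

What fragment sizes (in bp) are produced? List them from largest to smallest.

SmaI sites (CCCGGG) start at positions 78, 88, 153, 181.
SmaI cuts after base 3 of each site, so after positions 80, 90, 155, 183.
ClaI sites (ATCGAT) start at positions 109, 236.
ClaI cuts after base 2 of each site, so after positions 110, 237.
Combined cut positions: 80, 90, 110, 155, 183, 237.
Linear molecule, 6 cuts → 7 fragments:
  1–80 → 80 bp
  81–90 → 10 bp
  91–110 → 20 bp
  111–155 → 45 bp
  156–183 → 28 bp
  184–237 → 54 bp
  238–250 → 13 bp
Sorted largest to smallest: 80, 54, 45, 28, 20, 13, 10 bp.

80, 54, 45, 28, 20, 13, 10 bp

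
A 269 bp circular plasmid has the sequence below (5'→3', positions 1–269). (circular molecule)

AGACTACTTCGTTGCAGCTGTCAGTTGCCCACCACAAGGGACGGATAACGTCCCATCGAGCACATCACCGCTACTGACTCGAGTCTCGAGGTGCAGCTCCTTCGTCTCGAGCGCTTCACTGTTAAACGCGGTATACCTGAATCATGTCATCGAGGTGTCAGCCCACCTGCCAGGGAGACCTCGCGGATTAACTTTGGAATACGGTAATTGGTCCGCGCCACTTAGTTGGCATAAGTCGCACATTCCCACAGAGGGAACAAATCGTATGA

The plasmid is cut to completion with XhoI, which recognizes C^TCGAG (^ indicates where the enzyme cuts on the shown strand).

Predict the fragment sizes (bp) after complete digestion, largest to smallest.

XhoI sites (CTCGAG) start at positions 78, 85, 106.
XhoI cuts after the first base of each site, so after positions 78, 85, 106.
Circular molecule, 3 cuts → 3 fragments:
  79–85 → 7 bp
  86–106 → 21 bp
  107–269 then 1–78 → 163 + 78 = 241 bp
Sorted largest to smallest: 241, 21, 7 bp.

241, 21, 7 bp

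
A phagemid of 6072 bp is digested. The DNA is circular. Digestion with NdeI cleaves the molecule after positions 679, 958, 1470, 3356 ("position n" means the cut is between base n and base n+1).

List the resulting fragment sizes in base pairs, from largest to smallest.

3395, 1886, 512, 279 bp

Circular molecule, 4 cuts → 4 fragments:
  958 − 679 = 279 bp
  1470 − 958 = 512 bp
  3356 − 1470 = 1886 bp
  wrap: 6072 − 3356 + 679 = 3395 bp
Sorted largest to smallest: 3395, 1886, 512, 279 bp.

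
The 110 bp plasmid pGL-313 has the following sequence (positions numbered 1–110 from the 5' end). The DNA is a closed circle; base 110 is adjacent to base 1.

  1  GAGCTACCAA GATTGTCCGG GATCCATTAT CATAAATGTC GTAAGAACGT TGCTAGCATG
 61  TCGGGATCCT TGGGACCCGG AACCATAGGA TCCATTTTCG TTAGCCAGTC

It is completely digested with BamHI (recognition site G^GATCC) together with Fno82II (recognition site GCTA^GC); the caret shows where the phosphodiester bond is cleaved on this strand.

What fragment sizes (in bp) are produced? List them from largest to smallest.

42, 35, 24, 9 bp

BamHI sites (GGATCC) start at positions 20, 64, 88.
BamHI cuts after the first base of each site, so after positions 20, 64, 88.
The Fno82II site (GCTAGC) starts at position 52.
Fno82II cuts after base 4 of each site, so after position 55.
Combined cut positions: 20, 55, 64, 88.
Circular molecule, 4 cuts → 4 fragments:
  21–55 → 35 bp
  56–64 → 9 bp
  65–88 → 24 bp
  89–110 then 1–20 → 22 + 20 = 42 bp
Sorted largest to smallest: 42, 35, 24, 9 bp.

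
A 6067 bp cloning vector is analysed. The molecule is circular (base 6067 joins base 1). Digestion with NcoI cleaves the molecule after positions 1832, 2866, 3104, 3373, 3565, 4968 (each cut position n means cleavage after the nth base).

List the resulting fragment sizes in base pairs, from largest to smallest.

Circular molecule, 6 cuts → 6 fragments:
  2866 − 1832 = 1034 bp
  3104 − 2866 = 238 bp
  3373 − 3104 = 269 bp
  3565 − 3373 = 192 bp
  4968 − 3565 = 1403 bp
  wrap: 6067 − 4968 + 1832 = 2931 bp
Sorted largest to smallest: 2931, 1403, 1034, 269, 238, 192 bp.

2931, 1403, 1034, 269, 238, 192 bp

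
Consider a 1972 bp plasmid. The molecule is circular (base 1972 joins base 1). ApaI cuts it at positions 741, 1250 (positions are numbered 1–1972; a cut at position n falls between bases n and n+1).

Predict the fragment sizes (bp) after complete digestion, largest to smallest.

1463, 509 bp

Circular molecule, 2 cuts → 2 fragments:
  1250 − 741 = 509 bp
  wrap: 1972 − 1250 + 741 = 1463 bp
Sorted largest to smallest: 1463, 509 bp.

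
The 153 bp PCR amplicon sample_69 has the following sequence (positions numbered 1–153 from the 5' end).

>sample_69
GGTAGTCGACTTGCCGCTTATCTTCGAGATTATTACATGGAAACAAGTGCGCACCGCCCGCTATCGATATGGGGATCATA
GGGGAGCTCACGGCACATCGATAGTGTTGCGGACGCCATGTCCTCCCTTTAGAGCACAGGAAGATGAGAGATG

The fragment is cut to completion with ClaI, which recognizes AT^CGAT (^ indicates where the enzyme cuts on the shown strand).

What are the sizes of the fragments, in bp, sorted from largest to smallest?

64, 55, 34 bp

ClaI sites (ATCGAT) start at positions 63, 97.
ClaI cuts after base 2 of each site, so after positions 64, 98.
Linear molecule, 2 cuts → 3 fragments:
  1–64 → 64 bp
  65–98 → 34 bp
  99–153 → 55 bp
Sorted largest to smallest: 64, 55, 34 bp.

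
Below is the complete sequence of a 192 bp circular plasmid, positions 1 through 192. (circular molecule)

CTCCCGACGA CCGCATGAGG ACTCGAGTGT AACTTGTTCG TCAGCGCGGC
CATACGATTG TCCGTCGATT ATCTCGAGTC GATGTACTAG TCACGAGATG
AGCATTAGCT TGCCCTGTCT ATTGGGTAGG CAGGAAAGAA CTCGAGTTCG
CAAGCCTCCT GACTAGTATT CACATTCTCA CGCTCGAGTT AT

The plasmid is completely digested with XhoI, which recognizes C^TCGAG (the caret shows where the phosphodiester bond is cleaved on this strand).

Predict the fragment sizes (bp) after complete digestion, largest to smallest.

68, 51, 42, 31 bp

XhoI sites (CTCGAG) start at positions 22, 73, 141, 183.
XhoI cuts after the first base of each site, so after positions 22, 73, 141, 183.
Circular molecule, 4 cuts → 4 fragments:
  23–73 → 51 bp
  74–141 → 68 bp
  142–183 → 42 bp
  184–192 then 1–22 → 9 + 22 = 31 bp
Sorted largest to smallest: 68, 51, 42, 31 bp.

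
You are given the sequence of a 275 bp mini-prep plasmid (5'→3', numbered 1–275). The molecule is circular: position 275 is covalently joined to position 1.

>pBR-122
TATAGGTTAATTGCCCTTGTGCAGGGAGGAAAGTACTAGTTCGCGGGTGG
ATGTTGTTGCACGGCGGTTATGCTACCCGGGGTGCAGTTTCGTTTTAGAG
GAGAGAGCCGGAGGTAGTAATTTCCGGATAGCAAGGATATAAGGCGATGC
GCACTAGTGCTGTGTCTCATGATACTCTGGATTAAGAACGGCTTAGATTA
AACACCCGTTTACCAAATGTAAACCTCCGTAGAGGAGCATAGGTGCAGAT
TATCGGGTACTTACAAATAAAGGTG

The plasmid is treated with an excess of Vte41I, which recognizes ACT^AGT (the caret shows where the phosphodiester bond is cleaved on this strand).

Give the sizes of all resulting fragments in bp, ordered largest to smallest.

Vte41I sites (ACTAGT) start at positions 35, 153.
Vte41I cuts after base 3 of each site, so after positions 37, 155.
Circular molecule, 2 cuts → 2 fragments:
  38–155 → 118 bp
  156–275 then 1–37 → 120 + 37 = 157 bp
Sorted largest to smallest: 157, 118 bp.

157, 118 bp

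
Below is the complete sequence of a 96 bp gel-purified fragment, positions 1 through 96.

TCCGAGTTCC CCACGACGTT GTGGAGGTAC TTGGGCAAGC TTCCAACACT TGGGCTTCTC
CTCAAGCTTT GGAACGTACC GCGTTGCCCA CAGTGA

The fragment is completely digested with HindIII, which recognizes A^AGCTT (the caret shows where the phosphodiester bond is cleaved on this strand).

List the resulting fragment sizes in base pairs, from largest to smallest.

HindIII sites (AAGCTT) start at positions 37, 64.
HindIII cuts after the first base of each site, so after positions 37, 64.
Linear molecule, 2 cuts → 3 fragments:
  1–37 → 37 bp
  38–64 → 27 bp
  65–96 → 32 bp
Sorted largest to smallest: 37, 32, 27 bp.

37, 32, 27 bp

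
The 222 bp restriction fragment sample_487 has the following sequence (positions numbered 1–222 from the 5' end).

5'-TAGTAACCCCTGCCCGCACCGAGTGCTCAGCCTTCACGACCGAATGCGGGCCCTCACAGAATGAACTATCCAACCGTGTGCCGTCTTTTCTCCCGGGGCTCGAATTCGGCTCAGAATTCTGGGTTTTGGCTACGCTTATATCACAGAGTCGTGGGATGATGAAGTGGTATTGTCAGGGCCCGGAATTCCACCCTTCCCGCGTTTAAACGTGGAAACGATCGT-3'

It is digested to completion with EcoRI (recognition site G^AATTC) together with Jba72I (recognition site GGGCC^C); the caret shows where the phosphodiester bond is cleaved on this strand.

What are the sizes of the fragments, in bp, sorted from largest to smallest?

EcoRI sites (GAATTC) start at positions 102, 114, 183.
EcoRI cuts after the first base of each site, so after positions 102, 114, 183.
Jba72I sites (GGGCCC) start at positions 48, 176.
Jba72I cuts after base 5 of each site (before the last base), so after positions 52, 180.
Combined cut positions: 52, 102, 114, 180, 183.
Linear molecule, 5 cuts → 6 fragments:
  1–52 → 52 bp
  53–102 → 50 bp
  103–114 → 12 bp
  115–180 → 66 bp
  181–183 → 3 bp
  184–222 → 39 bp
Sorted largest to smallest: 66, 52, 50, 39, 12, 3 bp.

66, 52, 50, 39, 12, 3 bp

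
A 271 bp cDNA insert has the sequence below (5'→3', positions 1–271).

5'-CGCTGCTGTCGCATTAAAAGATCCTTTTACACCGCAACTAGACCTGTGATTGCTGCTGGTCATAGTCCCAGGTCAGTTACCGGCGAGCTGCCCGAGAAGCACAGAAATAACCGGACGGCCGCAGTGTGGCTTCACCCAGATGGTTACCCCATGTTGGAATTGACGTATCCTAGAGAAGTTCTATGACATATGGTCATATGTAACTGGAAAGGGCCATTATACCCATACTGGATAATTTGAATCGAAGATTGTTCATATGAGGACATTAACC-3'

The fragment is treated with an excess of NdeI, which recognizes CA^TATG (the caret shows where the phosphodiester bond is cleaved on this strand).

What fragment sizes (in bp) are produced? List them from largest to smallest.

188, 59, 16, 8 bp

NdeI sites (CATATG) start at positions 187, 195, 254.
NdeI cuts after base 2 of each site, so after positions 188, 196, 255.
Linear molecule, 3 cuts → 4 fragments:
  1–188 → 188 bp
  189–196 → 8 bp
  197–255 → 59 bp
  256–271 → 16 bp
Sorted largest to smallest: 188, 59, 16, 8 bp.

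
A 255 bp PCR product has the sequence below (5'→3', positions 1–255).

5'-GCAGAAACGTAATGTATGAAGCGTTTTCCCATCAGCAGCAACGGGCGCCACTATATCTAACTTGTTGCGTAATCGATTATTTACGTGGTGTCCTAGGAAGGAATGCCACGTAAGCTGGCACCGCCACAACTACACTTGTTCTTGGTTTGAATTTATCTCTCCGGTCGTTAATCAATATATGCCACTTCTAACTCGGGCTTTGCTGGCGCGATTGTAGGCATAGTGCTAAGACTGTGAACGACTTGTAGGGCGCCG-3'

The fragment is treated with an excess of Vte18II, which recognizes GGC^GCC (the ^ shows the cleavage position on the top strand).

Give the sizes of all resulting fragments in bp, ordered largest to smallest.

Vte18II sites (GGCGCC) start at positions 44, 249.
Vte18II cuts after base 3 of each site, so after positions 46, 251.
Linear molecule, 2 cuts → 3 fragments:
  1–46 → 46 bp
  47–251 → 205 bp
  252–255 → 4 bp
Sorted largest to smallest: 205, 46, 4 bp.

205, 46, 4 bp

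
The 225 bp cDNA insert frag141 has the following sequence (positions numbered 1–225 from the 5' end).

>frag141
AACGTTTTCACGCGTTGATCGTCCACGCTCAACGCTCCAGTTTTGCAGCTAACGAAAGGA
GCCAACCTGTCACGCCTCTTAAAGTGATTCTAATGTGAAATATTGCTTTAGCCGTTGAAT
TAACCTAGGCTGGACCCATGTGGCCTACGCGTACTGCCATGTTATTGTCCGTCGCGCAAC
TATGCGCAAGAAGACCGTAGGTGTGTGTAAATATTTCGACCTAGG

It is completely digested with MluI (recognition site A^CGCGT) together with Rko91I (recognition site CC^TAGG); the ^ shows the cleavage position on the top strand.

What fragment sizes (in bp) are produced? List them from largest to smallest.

115, 74, 22, 10, 4 bp

MluI sites (ACGCGT) start at positions 10, 147.
MluI cuts after the first base of each site, so after positions 10, 147.
Rko91I sites (CCTAGG) start at positions 124, 220.
Rko91I cuts after base 2 of each site, so after positions 125, 221.
Combined cut positions: 10, 125, 147, 221.
Linear molecule, 4 cuts → 5 fragments:
  1–10 → 10 bp
  11–125 → 115 bp
  126–147 → 22 bp
  148–221 → 74 bp
  222–225 → 4 bp
Sorted largest to smallest: 115, 74, 22, 10, 4 bp.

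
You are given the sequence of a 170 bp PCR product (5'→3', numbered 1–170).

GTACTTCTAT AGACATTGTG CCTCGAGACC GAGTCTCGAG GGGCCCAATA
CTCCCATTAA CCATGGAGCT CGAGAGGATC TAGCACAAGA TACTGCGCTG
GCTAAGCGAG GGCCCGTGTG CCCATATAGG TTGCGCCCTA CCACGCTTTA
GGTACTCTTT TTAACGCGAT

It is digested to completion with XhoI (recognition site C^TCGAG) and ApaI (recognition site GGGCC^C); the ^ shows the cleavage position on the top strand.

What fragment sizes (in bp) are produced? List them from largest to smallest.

XhoI sites (CTCGAG) start at positions 22, 35, 69.
XhoI cuts after the first base of each site, so after positions 22, 35, 69.
ApaI sites (GGGCCC) start at positions 41, 110.
ApaI cuts after base 5 of each site (before the last base), so after positions 45, 114.
Combined cut positions: 22, 35, 45, 69, 114.
Linear molecule, 5 cuts → 6 fragments:
  1–22 → 22 bp
  23–35 → 13 bp
  36–45 → 10 bp
  46–69 → 24 bp
  70–114 → 45 bp
  115–170 → 56 bp
Sorted largest to smallest: 56, 45, 24, 22, 13, 10 bp.

56, 45, 24, 22, 13, 10 bp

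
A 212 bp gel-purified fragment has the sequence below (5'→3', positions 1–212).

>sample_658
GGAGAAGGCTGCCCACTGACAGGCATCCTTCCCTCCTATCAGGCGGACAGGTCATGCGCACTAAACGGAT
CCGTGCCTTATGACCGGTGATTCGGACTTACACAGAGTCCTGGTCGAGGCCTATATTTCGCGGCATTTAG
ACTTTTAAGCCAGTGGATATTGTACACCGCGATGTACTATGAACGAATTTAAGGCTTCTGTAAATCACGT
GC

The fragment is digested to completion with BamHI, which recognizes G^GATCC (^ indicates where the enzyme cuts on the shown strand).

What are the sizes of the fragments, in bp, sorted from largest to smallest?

The BamHI site (GGATCC) starts at position 67.
BamHI cuts after the first base of each site, so after position 67.
Linear molecule, 1 cut → 2 fragments:
  1–67 → 67 bp
  68–212 → 145 bp
Sorted largest to smallest: 145, 67 bp.

145, 67 bp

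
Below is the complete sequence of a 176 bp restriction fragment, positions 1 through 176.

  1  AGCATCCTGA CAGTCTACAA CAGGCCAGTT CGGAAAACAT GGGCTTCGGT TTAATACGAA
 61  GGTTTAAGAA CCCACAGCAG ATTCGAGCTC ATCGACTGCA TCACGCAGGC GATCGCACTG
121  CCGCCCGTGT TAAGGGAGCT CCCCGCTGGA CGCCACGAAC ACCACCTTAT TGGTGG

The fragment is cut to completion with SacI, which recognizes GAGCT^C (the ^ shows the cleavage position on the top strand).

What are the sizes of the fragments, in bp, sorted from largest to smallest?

SacI sites (GAGCTC) start at positions 85, 136.
SacI cuts after base 5 of each site (before the last base), so after positions 89, 140.
Linear molecule, 2 cuts → 3 fragments:
  1–89 → 89 bp
  90–140 → 51 bp
  141–176 → 36 bp
Sorted largest to smallest: 89, 51, 36 bp.

89, 51, 36 bp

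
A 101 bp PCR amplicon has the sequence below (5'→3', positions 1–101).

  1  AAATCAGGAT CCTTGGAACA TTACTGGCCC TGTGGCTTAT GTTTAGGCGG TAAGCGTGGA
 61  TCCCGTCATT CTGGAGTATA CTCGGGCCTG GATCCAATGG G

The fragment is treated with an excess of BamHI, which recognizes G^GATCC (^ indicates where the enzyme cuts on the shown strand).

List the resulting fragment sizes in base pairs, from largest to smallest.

51, 32, 11, 7 bp

BamHI sites (GGATCC) start at positions 7, 58, 90.
BamHI cuts after the first base of each site, so after positions 7, 58, 90.
Linear molecule, 3 cuts → 4 fragments:
  1–7 → 7 bp
  8–58 → 51 bp
  59–90 → 32 bp
  91–101 → 11 bp
Sorted largest to smallest: 51, 32, 11, 7 bp.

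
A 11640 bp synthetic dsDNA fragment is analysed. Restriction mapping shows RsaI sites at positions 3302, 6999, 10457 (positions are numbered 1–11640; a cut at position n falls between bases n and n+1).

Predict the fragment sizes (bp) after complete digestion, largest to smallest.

3697, 3458, 3302, 1183 bp

Linear molecule, 3 cuts → 4 fragments:
  3302 − 0 = 3302 bp
  6999 − 3302 = 3697 bp
  10457 − 6999 = 3458 bp
  11640 − 10457 = 1183 bp
Sorted largest to smallest: 3697, 3458, 3302, 1183 bp.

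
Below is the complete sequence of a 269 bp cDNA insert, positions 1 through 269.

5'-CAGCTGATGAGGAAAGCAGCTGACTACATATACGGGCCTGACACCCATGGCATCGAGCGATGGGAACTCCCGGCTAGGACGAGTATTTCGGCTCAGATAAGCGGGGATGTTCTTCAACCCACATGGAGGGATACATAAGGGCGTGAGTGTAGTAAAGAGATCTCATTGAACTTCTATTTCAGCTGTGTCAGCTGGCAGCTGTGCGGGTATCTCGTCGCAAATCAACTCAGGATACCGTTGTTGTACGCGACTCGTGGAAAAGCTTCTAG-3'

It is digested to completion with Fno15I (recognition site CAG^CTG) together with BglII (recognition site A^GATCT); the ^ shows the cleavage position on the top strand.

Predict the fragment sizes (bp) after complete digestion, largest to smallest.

Fno15I sites (CAGCTG) start at positions 1, 17, 180, 189, 196.
Fno15I cuts after base 3 of each site, so after positions 3, 19, 182, 191, 198.
The BglII site (AGATCT) starts at position 158.
BglII cuts after the first base of each site, so after position 158.
Combined cut positions: 3, 19, 158, 182, 191, 198.
Linear molecule, 6 cuts → 7 fragments:
  1–3 → 3 bp
  4–19 → 16 bp
  20–158 → 139 bp
  159–182 → 24 bp
  183–191 → 9 bp
  192–198 → 7 bp
  199–269 → 71 bp
Sorted largest to smallest: 139, 71, 24, 16, 9, 7, 3 bp.

139, 71, 24, 16, 9, 7, 3 bp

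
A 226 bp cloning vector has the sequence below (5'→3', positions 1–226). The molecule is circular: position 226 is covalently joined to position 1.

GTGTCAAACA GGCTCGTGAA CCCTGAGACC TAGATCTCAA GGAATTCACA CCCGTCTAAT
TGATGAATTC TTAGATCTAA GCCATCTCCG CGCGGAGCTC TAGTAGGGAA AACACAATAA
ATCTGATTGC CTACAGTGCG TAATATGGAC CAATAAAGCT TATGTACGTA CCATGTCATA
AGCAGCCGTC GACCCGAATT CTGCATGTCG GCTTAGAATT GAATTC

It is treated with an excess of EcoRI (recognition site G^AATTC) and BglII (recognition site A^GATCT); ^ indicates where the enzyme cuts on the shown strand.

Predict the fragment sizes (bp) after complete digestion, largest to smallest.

EcoRI sites (GAATTC) start at positions 42, 65, 196, 221.
EcoRI cuts after the first base of each site, so after positions 42, 65, 196, 221.
BglII sites (AGATCT) start at positions 32, 73.
BglII cuts after the first base of each site, so after positions 32, 73.
Combined cut positions: 32, 42, 65, 73, 196, 221.
Circular molecule, 6 cuts → 6 fragments:
  33–42 → 10 bp
  43–65 → 23 bp
  66–73 → 8 bp
  74–196 → 123 bp
  197–221 → 25 bp
  222–226 then 1–32 → 5 + 32 = 37 bp
Sorted largest to smallest: 123, 37, 25, 23, 10, 8 bp.

123, 37, 25, 23, 10, 8 bp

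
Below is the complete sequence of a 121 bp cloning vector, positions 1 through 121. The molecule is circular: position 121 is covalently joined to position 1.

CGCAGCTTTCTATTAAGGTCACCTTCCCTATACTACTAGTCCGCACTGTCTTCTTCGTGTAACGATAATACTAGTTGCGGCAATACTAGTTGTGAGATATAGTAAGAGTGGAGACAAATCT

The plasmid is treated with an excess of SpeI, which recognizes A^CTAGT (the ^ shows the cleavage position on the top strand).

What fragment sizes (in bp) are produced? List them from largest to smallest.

SpeI sites (ACTAGT) start at positions 35, 70, 85.
SpeI cuts after the first base of each site, so after positions 35, 70, 85.
Circular molecule, 3 cuts → 3 fragments:
  36–70 → 35 bp
  71–85 → 15 bp
  86–121 then 1–35 → 36 + 35 = 71 bp
Sorted largest to smallest: 71, 35, 15 bp.

71, 35, 15 bp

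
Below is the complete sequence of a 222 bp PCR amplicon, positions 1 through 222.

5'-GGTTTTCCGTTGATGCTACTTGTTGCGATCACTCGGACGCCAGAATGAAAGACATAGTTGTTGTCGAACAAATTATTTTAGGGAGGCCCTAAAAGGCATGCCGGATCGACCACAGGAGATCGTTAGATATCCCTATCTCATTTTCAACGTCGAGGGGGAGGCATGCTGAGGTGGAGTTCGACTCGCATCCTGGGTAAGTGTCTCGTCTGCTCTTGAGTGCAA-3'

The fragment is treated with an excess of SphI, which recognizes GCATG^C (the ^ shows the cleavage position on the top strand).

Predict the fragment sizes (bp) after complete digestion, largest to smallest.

100, 65, 57 bp

SphI sites (GCATGC) start at positions 96, 161.
SphI cuts after base 5 of each site (before the last base), so after positions 100, 165.
Linear molecule, 2 cuts → 3 fragments:
  1–100 → 100 bp
  101–165 → 65 bp
  166–222 → 57 bp
Sorted largest to smallest: 100, 65, 57 bp.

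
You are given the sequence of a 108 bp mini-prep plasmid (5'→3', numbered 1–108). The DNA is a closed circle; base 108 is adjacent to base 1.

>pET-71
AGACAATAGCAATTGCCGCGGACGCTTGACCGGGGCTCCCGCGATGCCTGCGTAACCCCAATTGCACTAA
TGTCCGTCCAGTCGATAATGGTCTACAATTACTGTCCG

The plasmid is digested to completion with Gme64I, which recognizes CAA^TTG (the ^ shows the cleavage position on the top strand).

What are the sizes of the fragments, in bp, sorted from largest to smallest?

59, 49 bp

Gme64I sites (CAATTG) start at positions 10, 59.
Gme64I cuts after base 3 of each site, so after positions 12, 61.
Circular molecule, 2 cuts → 2 fragments:
  13–61 → 49 bp
  62–108 then 1–12 → 47 + 12 = 59 bp
Sorted largest to smallest: 59, 49 bp.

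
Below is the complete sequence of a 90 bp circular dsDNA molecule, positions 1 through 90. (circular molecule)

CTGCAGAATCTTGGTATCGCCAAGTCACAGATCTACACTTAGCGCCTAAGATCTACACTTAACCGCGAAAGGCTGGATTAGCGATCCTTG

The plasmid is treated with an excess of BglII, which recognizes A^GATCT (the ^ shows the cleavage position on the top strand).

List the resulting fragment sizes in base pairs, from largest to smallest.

70, 20 bp

BglII sites (AGATCT) start at positions 29, 49.
BglII cuts after the first base of each site, so after positions 29, 49.
Circular molecule, 2 cuts → 2 fragments:
  30–49 → 20 bp
  50–90 then 1–29 → 41 + 29 = 70 bp
Sorted largest to smallest: 70, 20 bp.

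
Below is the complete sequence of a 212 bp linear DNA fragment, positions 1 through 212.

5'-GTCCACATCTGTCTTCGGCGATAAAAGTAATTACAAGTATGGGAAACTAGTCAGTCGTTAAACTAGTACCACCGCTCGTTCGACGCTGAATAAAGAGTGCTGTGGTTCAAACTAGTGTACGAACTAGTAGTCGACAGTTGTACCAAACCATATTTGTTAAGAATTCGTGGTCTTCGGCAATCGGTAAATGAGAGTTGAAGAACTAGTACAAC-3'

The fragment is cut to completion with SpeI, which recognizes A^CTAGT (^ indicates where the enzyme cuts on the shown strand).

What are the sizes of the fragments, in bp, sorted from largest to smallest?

79, 49, 46, 16, 12, 10 bp

SpeI sites (ACTAGT) start at positions 46, 62, 111, 123, 202.
SpeI cuts after the first base of each site, so after positions 46, 62, 111, 123, 202.
Linear molecule, 5 cuts → 6 fragments:
  1–46 → 46 bp
  47–62 → 16 bp
  63–111 → 49 bp
  112–123 → 12 bp
  124–202 → 79 bp
  203–212 → 10 bp
Sorted largest to smallest: 79, 49, 46, 16, 12, 10 bp.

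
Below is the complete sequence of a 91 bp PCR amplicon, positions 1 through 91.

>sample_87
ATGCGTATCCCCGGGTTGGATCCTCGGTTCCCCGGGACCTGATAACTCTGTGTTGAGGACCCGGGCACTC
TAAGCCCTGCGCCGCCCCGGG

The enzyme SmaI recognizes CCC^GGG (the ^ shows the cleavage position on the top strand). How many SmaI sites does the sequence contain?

4

CCCGGG occurs starting at positions 10, 31, 60, 86.
SmaI cuts at 4 sites.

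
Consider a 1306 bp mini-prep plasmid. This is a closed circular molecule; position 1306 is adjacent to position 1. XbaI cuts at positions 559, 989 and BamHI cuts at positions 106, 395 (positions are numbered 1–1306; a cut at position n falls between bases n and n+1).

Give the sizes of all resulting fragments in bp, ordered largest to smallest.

430, 423, 289, 164 bp

Combined cut positions (sorted): 106, 395, 559, 989.
Circular molecule, 4 cuts → 4 fragments:
  395 − 106 = 289 bp
  559 − 395 = 164 bp
  989 − 559 = 430 bp
  wrap: 1306 − 989 + 106 = 423 bp
Sorted largest to smallest: 430, 423, 289, 164 bp.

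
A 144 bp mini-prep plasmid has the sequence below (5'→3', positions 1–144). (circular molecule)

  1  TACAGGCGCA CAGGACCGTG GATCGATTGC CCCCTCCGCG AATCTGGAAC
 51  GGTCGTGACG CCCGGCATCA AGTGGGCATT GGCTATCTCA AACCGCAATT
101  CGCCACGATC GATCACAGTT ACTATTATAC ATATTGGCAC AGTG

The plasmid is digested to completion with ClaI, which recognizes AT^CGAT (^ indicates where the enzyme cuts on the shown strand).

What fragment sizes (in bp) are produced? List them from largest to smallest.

86, 58 bp

ClaI sites (ATCGAT) start at positions 22, 108.
ClaI cuts after base 2 of each site, so after positions 23, 109.
Circular molecule, 2 cuts → 2 fragments:
  24–109 → 86 bp
  110–144 then 1–23 → 35 + 23 = 58 bp
Sorted largest to smallest: 86, 58 bp.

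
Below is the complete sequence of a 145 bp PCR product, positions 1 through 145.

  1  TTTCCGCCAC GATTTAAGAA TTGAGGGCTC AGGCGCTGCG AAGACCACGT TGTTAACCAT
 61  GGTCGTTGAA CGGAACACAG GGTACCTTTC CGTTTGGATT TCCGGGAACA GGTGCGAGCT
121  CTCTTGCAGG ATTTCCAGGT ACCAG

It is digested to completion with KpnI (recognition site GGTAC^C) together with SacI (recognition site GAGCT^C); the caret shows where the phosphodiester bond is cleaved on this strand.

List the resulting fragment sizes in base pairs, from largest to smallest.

KpnI sites (GGTACC) start at positions 81, 138.
KpnI cuts after base 5 of each site (before the last base), so after positions 85, 142.
The SacI site (GAGCTC) starts at position 116.
SacI cuts after base 5 of each site (before the last base), so after position 120.
Combined cut positions: 85, 120, 142.
Linear molecule, 3 cuts → 4 fragments:
  1–85 → 85 bp
  86–120 → 35 bp
  121–142 → 22 bp
  143–145 → 3 bp
Sorted largest to smallest: 85, 35, 22, 3 bp.

85, 35, 22, 3 bp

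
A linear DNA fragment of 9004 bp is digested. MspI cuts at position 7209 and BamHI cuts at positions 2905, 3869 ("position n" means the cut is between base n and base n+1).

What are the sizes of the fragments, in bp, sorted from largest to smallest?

3340, 2905, 1795, 964 bp

Combined cut positions (sorted): 2905, 3869, 7209.
Linear molecule, 3 cuts → 4 fragments:
  2905 − 0 = 2905 bp
  3869 − 2905 = 964 bp
  7209 − 3869 = 3340 bp
  9004 − 7209 = 1795 bp
Sorted largest to smallest: 3340, 2905, 1795, 964 bp.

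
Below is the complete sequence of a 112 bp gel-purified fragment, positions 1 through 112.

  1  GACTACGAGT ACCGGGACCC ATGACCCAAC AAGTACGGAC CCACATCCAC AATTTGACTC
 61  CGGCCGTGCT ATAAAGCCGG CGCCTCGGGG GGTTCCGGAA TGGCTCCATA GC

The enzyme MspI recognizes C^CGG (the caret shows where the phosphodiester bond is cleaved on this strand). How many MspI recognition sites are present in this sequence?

CCGG occurs starting at positions 12, 60, 77, 95.
MspI cuts at 4 sites.

4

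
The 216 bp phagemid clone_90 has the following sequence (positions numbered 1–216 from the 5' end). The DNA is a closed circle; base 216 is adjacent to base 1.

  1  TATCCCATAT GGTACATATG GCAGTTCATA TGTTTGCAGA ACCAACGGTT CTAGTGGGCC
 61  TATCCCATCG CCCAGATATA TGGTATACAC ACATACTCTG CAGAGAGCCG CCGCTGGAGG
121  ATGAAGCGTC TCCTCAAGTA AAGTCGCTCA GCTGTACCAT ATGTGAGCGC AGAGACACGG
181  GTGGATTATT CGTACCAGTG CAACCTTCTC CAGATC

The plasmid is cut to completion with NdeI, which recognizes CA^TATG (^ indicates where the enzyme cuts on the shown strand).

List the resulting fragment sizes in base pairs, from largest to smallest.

NdeI sites (CATATG) start at positions 6, 15, 27, 158.
NdeI cuts after base 2 of each site, so after positions 7, 16, 28, 159.
Circular molecule, 4 cuts → 4 fragments:
  8–16 → 9 bp
  17–28 → 12 bp
  29–159 → 131 bp
  160–216 then 1–7 → 57 + 7 = 64 bp
Sorted largest to smallest: 131, 64, 12, 9 bp.

131, 64, 12, 9 bp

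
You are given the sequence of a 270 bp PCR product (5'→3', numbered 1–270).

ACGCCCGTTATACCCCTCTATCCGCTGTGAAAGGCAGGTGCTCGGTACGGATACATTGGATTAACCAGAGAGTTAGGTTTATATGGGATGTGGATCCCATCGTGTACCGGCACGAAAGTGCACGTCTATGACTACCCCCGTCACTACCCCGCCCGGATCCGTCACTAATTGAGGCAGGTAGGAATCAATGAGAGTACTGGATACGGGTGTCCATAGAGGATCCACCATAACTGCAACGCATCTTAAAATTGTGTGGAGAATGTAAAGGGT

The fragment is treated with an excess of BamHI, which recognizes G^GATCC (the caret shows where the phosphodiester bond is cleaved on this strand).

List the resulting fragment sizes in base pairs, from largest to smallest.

BamHI sites (GGATCC) start at positions 92, 155, 218.
BamHI cuts after the first base of each site, so after positions 92, 155, 218.
Linear molecule, 3 cuts → 4 fragments:
  1–92 → 92 bp
  93–155 → 63 bp
  156–218 → 63 bp
  219–270 → 52 bp
Sorted largest to smallest: 92, 63, 63, 52 bp.

92, 63, 63, 52 bp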